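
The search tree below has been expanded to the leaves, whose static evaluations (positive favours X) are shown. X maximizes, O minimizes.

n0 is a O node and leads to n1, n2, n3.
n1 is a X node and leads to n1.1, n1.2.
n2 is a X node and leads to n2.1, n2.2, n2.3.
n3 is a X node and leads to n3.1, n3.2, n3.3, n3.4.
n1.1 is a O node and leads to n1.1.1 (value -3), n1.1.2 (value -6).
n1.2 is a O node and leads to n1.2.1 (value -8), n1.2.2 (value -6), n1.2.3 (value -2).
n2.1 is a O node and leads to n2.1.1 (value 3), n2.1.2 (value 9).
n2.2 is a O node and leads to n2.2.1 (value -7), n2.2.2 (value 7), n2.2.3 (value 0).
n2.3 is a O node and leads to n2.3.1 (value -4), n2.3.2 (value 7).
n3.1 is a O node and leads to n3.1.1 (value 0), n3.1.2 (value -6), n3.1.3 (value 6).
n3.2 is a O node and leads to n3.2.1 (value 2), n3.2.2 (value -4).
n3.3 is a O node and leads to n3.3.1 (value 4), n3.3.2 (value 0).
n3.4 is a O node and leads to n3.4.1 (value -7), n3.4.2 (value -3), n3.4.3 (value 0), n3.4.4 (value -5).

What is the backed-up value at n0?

n1.1 (O): min(-3, -6) = -6
n1.2 (O): min(-8, -6, -2) = -8
n1 (X): max(-6, -8) = -6
n2.1 (O): min(3, 9) = 3
n2.2 (O): min(-7, 7, 0) = -7
n2.3 (O): min(-4, 7) = -4
n2 (X): max(3, -7, -4) = 3
n3.1 (O): min(0, -6, 6) = -6
n3.2 (O): min(2, -4) = -4
n3.3 (O): min(4, 0) = 0
n3.4 (O): min(-7, -3, 0, -5) = -7
n3 (X): max(-6, -4, 0, -7) = 0
n0 (O): min(-6, 3, 0) = -6

-6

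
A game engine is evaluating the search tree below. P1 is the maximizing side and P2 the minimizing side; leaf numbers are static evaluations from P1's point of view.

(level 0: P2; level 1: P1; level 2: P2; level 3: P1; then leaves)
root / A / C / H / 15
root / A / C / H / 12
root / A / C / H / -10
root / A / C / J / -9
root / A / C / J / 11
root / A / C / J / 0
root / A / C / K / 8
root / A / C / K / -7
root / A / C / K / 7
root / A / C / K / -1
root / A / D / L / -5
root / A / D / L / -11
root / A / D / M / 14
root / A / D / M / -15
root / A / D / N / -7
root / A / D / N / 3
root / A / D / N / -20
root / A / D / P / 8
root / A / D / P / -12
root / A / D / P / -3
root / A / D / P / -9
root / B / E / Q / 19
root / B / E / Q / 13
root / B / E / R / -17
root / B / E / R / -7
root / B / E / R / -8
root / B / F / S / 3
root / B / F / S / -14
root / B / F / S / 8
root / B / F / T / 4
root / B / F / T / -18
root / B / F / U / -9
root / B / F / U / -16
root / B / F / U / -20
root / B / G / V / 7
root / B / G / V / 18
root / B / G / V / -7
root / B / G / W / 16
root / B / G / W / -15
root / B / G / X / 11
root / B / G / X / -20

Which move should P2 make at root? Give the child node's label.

A

H (P1): max(15, 12, -10) = 15
J (P1): max(-9, 11, 0) = 11
K (P1): max(8, -7, 7, -1) = 8
C (P2): min(15, 11, 8) = 8
L (P1): max(-5, -11) = -5
M (P1): max(14, -15) = 14
N (P1): max(-7, 3, -20) = 3
P (P1): max(8, -12, -3, -9) = 8
D (P2): min(-5, 14, 3, 8) = -5
A (P1): max(8, -5) = 8
Q (P1): max(19, 13) = 19
R (P1): max(-17, -7, -8) = -7
E (P2): min(19, -7) = -7
S (P1): max(3, -14, 8) = 8
T (P1): max(4, -18) = 4
U (P1): max(-9, -16, -20) = -9
F (P2): min(8, 4, -9) = -9
V (P1): max(7, 18, -7) = 18
W (P1): max(16, -15) = 16
X (P1): max(11, -20) = 11
G (P2): min(18, 16, 11) = 11
B (P1): max(-7, -9, 11) = 11
root (P2): min(8, 11) = 8
P2 at root wants the lowest of {A=8, B=11}, so chooses A.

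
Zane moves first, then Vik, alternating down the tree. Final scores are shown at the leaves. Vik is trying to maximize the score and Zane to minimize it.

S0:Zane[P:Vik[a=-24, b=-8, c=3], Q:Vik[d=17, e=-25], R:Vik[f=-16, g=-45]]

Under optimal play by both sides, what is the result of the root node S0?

P (Vik): max(-24, -8, 3) = 3
Q (Vik): max(17, -25) = 17
R (Vik): max(-16, -45) = -16
S0 (Zane): min(3, 17, -16) = -16

-16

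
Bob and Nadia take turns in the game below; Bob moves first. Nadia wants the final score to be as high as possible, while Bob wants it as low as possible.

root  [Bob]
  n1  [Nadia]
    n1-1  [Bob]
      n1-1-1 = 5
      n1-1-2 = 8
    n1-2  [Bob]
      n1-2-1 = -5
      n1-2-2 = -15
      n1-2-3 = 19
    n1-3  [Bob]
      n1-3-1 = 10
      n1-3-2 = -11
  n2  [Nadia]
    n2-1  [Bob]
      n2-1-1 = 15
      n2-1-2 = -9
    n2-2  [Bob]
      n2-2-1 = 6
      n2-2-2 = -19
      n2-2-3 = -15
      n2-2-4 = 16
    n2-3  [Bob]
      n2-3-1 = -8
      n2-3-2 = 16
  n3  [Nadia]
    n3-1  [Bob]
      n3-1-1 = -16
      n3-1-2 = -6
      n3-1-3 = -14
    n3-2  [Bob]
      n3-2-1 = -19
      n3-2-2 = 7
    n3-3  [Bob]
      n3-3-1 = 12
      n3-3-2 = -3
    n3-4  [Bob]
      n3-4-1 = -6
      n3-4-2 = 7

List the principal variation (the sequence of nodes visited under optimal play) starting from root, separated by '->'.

n1-1 (Bob): min(5, 8) = 5
n1-2 (Bob): min(-5, -15, 19) = -15
n1-3 (Bob): min(10, -11) = -11
n1 (Nadia): max(5, -15, -11) = 5
n2-1 (Bob): min(15, -9) = -9
n2-2 (Bob): min(6, -19, -15, 16) = -19
n2-3 (Bob): min(-8, 16) = -8
n2 (Nadia): max(-9, -19, -8) = -8
n3-1 (Bob): min(-16, -6, -14) = -16
n3-2 (Bob): min(-19, 7) = -19
n3-3 (Bob): min(12, -3) = -3
n3-4 (Bob): min(-6, 7) = -6
n3 (Nadia): max(-16, -19, -3, -6) = -3
root (Bob): min(5, -8, -3) = -8
At root, Bob picks n2 (lowest: -8).
At n2, Nadia picks n2-3 (highest: -8).
At n2-3, Bob picks n2-3-1 (lowest: -8).
Terminal value -8.

root -> n2 -> n2-3 -> n2-3-1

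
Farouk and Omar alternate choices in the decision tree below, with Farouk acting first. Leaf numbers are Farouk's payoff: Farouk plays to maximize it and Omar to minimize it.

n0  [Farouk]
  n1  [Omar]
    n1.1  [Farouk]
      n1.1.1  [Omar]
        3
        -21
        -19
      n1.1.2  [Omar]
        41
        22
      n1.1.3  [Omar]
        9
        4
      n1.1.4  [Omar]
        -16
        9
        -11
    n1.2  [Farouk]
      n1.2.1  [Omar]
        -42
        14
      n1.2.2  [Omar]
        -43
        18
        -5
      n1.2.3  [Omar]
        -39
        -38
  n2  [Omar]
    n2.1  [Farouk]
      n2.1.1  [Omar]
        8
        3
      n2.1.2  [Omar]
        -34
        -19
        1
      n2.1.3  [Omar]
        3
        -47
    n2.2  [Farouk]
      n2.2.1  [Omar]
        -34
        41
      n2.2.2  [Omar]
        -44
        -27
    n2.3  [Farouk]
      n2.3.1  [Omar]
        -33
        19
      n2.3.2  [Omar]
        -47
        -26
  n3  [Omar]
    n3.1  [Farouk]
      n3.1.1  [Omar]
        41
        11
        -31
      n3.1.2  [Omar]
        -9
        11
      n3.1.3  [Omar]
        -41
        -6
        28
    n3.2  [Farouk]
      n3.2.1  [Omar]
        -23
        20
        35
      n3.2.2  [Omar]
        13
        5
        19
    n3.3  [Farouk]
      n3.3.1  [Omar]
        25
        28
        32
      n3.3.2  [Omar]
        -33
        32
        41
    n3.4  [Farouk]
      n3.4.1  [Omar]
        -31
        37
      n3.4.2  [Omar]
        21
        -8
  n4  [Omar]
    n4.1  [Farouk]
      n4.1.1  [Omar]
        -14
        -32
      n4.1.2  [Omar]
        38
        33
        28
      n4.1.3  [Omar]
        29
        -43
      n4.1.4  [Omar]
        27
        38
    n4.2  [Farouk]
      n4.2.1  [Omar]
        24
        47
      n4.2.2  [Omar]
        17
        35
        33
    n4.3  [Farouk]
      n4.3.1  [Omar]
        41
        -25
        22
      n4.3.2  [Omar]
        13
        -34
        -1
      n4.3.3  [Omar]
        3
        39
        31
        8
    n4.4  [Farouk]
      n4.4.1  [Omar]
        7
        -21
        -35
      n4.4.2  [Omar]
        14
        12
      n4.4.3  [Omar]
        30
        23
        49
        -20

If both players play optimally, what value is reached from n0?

3

n1.1.1 (Omar): min(3, -21, -19) = -21
n1.1.2 (Omar): min(41, 22) = 22
n1.1.3 (Omar): min(9, 4) = 4
n1.1.4 (Omar): min(-16, 9, -11) = -16
n1.1 (Farouk): max(-21, 22, 4, -16) = 22
n1.2.1 (Omar): min(-42, 14) = -42
n1.2.2 (Omar): min(-43, 18, -5) = -43
n1.2.3 (Omar): min(-39, -38) = -39
n1.2 (Farouk): max(-42, -43, -39) = -39
n1 (Omar): min(22, -39) = -39
n2.1.1 (Omar): min(8, 3) = 3
n2.1.2 (Omar): min(-34, -19, 1) = -34
n2.1.3 (Omar): min(3, -47) = -47
n2.1 (Farouk): max(3, -34, -47) = 3
n2.2.1 (Omar): min(-34, 41) = -34
n2.2.2 (Omar): min(-44, -27) = -44
n2.2 (Farouk): max(-34, -44) = -34
n2.3.1 (Omar): min(-33, 19) = -33
n2.3.2 (Omar): min(-47, -26) = -47
n2.3 (Farouk): max(-33, -47) = -33
n2 (Omar): min(3, -34, -33) = -34
n3.1.1 (Omar): min(41, 11, -31) = -31
n3.1.2 (Omar): min(-9, 11) = -9
n3.1.3 (Omar): min(-41, -6, 28) = -41
n3.1 (Farouk): max(-31, -9, -41) = -9
n3.2.1 (Omar): min(-23, 20, 35) = -23
n3.2.2 (Omar): min(13, 5, 19) = 5
n3.2 (Farouk): max(-23, 5) = 5
n3.3.1 (Omar): min(25, 28, 32) = 25
n3.3.2 (Omar): min(-33, 32, 41) = -33
n3.3 (Farouk): max(25, -33) = 25
n3.4.1 (Omar): min(-31, 37) = -31
n3.4.2 (Omar): min(21, -8) = -8
n3.4 (Farouk): max(-31, -8) = -8
n3 (Omar): min(-9, 5, 25, -8) = -9
n4.1.1 (Omar): min(-14, -32) = -32
n4.1.2 (Omar): min(38, 33, 28) = 28
n4.1.3 (Omar): min(29, -43) = -43
n4.1.4 (Omar): min(27, 38) = 27
n4.1 (Farouk): max(-32, 28, -43, 27) = 28
n4.2.1 (Omar): min(24, 47) = 24
n4.2.2 (Omar): min(17, 35, 33) = 17
n4.2 (Farouk): max(24, 17) = 24
n4.3.1 (Omar): min(41, -25, 22) = -25
n4.3.2 (Omar): min(13, -34, -1) = -34
n4.3.3 (Omar): min(3, 39, 31, 8) = 3
n4.3 (Farouk): max(-25, -34, 3) = 3
n4.4.1 (Omar): min(7, -21, -35) = -35
n4.4.2 (Omar): min(14, 12) = 12
n4.4.3 (Omar): min(30, 23, 49, -20) = -20
n4.4 (Farouk): max(-35, 12, -20) = 12
n4 (Omar): min(28, 24, 3, 12) = 3
n0 (Farouk): max(-39, -34, -9, 3) = 3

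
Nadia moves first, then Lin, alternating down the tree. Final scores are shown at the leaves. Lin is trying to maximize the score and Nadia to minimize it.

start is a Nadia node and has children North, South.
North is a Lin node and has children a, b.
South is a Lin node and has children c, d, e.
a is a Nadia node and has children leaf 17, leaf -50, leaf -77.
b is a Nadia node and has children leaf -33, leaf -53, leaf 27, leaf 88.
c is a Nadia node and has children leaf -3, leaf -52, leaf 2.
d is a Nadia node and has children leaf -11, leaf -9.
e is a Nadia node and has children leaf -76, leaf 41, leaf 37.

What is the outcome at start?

-53

a (Nadia): min(17, -50, -77) = -77
b (Nadia): min(-33, -53, 27, 88) = -53
North (Lin): max(-77, -53) = -53
c (Nadia): min(-3, -52, 2) = -52
d (Nadia): min(-11, -9) = -11
e (Nadia): min(-76, 41, 37) = -76
South (Lin): max(-52, -11, -76) = -11
start (Nadia): min(-53, -11) = -53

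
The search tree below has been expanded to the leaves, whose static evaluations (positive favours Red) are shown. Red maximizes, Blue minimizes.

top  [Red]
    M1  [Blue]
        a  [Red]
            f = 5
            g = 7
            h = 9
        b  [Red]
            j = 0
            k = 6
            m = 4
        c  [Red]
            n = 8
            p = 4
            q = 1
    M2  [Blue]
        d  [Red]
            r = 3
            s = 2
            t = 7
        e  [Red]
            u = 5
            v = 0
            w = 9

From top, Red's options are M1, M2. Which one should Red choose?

M2

a (Red): max(5, 7, 9) = 9
b (Red): max(0, 6, 4) = 6
c (Red): max(8, 4, 1) = 8
M1 (Blue): min(9, 6, 8) = 6
d (Red): max(3, 2, 7) = 7
e (Red): max(5, 0, 9) = 9
M2 (Blue): min(7, 9) = 7
top (Red): max(6, 7) = 7
Red at top wants the highest of {M1=6, M2=7}, so chooses M2.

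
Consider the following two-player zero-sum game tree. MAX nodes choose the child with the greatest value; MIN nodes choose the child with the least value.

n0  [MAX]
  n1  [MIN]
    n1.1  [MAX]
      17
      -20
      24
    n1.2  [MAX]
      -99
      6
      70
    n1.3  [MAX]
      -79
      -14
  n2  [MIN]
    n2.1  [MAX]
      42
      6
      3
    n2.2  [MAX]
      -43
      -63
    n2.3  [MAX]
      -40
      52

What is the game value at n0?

n1.1 (MAX): max(17, -20, 24) = 24
n1.2 (MAX): max(-99, 6, 70) = 70
n1.3 (MAX): max(-79, -14) = -14
n1 (MIN): min(24, 70, -14) = -14
n2.1 (MAX): max(42, 6, 3) = 42
n2.2 (MAX): max(-43, -63) = -43
n2.3 (MAX): max(-40, 52) = 52
n2 (MIN): min(42, -43, 52) = -43
n0 (MAX): max(-14, -43) = -14

-14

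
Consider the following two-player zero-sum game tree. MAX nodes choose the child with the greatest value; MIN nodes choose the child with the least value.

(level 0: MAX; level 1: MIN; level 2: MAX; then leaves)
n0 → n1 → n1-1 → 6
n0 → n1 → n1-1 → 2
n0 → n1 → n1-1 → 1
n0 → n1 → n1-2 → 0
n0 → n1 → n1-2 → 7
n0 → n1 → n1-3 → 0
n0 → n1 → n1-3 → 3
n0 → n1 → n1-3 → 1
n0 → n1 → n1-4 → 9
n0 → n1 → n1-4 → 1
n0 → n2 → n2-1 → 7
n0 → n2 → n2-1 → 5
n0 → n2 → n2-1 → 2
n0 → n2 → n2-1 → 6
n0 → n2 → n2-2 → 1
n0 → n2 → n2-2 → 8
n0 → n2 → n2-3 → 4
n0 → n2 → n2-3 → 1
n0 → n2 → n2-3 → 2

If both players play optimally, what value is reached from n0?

4

n1-1 (MAX): max(6, 2, 1) = 6
n1-2 (MAX): max(0, 7) = 7
n1-3 (MAX): max(0, 3, 1) = 3
n1-4 (MAX): max(9, 1) = 9
n1 (MIN): min(6, 7, 3, 9) = 3
n2-1 (MAX): max(7, 5, 2, 6) = 7
n2-2 (MAX): max(1, 8) = 8
n2-3 (MAX): max(4, 1, 2) = 4
n2 (MIN): min(7, 8, 4) = 4
n0 (MAX): max(3, 4) = 4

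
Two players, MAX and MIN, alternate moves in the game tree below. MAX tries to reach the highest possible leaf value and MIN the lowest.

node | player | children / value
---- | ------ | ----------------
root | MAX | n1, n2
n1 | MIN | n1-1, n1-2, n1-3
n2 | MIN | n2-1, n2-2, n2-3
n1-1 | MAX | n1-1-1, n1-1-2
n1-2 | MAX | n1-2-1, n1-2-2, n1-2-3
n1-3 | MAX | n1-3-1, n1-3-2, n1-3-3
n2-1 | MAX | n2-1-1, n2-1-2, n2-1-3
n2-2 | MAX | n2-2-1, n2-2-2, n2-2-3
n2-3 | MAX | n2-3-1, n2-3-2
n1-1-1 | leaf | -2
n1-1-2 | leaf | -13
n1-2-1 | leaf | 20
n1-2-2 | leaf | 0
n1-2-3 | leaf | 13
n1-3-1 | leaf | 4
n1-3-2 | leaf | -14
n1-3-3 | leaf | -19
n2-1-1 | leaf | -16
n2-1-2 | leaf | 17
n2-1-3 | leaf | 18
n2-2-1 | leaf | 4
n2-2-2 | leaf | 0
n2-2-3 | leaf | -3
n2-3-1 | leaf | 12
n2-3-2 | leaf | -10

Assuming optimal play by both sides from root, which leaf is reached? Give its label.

n2-2-1

n1-1 (MAX): max(-2, -13) = -2
n1-2 (MAX): max(20, 0, 13) = 20
n1-3 (MAX): max(4, -14, -19) = 4
n1 (MIN): min(-2, 20, 4) = -2
n2-1 (MAX): max(-16, 17, 18) = 18
n2-2 (MAX): max(4, 0, -3) = 4
n2-3 (MAX): max(12, -10) = 12
n2 (MIN): min(18, 4, 12) = 4
root (MAX): max(-2, 4) = 4
At root, MAX picks n2 (highest: 4).
At n2, MIN picks n2-2 (lowest: 4).
At n2-2, MAX picks n2-2-1 (highest: 4).
Terminal value 4.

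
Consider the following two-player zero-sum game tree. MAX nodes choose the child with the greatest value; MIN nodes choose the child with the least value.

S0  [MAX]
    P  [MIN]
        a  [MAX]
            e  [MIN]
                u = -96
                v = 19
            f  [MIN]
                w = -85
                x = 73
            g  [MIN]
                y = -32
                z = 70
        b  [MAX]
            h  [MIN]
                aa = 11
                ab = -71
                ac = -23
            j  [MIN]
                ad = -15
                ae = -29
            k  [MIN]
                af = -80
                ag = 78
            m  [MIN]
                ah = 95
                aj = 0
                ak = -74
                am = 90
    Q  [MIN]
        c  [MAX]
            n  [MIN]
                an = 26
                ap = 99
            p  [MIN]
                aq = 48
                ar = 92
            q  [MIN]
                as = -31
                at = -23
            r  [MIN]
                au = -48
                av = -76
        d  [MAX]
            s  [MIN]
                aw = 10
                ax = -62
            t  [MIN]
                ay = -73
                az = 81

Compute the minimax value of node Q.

n (MIN): min(26, 99) = 26
p (MIN): min(48, 92) = 48
q (MIN): min(-31, -23) = -31
r (MIN): min(-48, -76) = -76
c (MAX): max(26, 48, -31, -76) = 48
s (MIN): min(10, -62) = -62
t (MIN): min(-73, 81) = -73
d (MAX): max(-62, -73) = -62
Q (MIN): min(48, -62) = -62

-62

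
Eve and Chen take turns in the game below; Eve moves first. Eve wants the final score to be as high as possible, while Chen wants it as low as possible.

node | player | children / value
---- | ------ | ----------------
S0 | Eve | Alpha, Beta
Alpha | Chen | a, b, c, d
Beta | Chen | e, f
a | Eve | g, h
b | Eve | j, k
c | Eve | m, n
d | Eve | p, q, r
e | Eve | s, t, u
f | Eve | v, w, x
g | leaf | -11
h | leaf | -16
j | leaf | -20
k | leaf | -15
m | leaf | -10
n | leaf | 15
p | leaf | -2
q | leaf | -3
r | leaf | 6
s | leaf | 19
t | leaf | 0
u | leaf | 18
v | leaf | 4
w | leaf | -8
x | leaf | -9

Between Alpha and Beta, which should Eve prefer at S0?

a (Eve): max(-11, -16) = -11
b (Eve): max(-20, -15) = -15
c (Eve): max(-10, 15) = 15
d (Eve): max(-2, -3, 6) = 6
Alpha (Chen): min(-11, -15, 15, 6) = -15
e (Eve): max(19, 0, 18) = 19
f (Eve): max(4, -8, -9) = 4
Beta (Chen): min(19, 4) = 4
Eve prefers the higher value; Alpha=-15, Beta=4. Beta is better since 4 > -15.

Beta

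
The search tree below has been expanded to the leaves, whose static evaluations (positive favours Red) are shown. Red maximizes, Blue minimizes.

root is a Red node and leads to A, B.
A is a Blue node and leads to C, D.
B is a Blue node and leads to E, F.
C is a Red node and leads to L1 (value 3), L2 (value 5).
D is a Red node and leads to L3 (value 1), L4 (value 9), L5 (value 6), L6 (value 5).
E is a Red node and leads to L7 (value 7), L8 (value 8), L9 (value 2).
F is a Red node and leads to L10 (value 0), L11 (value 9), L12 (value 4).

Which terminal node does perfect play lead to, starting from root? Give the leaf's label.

L8

C (Red): max(3, 5) = 5
D (Red): max(1, 9, 6, 5) = 9
A (Blue): min(5, 9) = 5
E (Red): max(7, 8, 2) = 8
F (Red): max(0, 9, 4) = 9
B (Blue): min(8, 9) = 8
root (Red): max(5, 8) = 8
At root, Red picks B (highest: 8).
At B, Blue picks E (lowest: 8).
At E, Red picks L8 (highest: 8).
Terminal value 8.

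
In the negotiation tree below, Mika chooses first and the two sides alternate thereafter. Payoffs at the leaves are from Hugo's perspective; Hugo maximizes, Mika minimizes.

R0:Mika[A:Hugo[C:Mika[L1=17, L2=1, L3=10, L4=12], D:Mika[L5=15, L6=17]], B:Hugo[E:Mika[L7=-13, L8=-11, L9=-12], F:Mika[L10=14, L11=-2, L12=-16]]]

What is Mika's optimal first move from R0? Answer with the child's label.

C (Mika): min(17, 1, 10, 12) = 1
D (Mika): min(15, 17) = 15
A (Hugo): max(1, 15) = 15
E (Mika): min(-13, -11, -12) = -13
F (Mika): min(14, -2, -16) = -16
B (Hugo): max(-13, -16) = -13
R0 (Mika): min(15, -13) = -13
Mika at R0 wants the lowest of {A=15, B=-13}, so chooses B.

B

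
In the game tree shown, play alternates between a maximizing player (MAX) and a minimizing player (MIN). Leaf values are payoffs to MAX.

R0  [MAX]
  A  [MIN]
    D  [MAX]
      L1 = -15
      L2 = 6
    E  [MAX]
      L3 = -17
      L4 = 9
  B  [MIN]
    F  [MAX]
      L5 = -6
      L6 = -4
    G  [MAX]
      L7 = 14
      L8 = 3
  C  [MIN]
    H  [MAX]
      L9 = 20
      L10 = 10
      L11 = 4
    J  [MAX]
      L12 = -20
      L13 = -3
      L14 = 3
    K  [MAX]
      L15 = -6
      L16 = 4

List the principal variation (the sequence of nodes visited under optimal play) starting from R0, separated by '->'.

D (MAX): max(-15, 6) = 6
E (MAX): max(-17, 9) = 9
A (MIN): min(6, 9) = 6
F (MAX): max(-6, -4) = -4
G (MAX): max(14, 3) = 14
B (MIN): min(-4, 14) = -4
H (MAX): max(20, 10, 4) = 20
J (MAX): max(-20, -3, 3) = 3
K (MAX): max(-6, 4) = 4
C (MIN): min(20, 3, 4) = 3
R0 (MAX): max(6, -4, 3) = 6
At R0, MAX picks A (highest: 6).
At A, MIN picks D (lowest: 6).
At D, MAX picks L2 (highest: 6).
Terminal value 6.

R0 -> A -> D -> L2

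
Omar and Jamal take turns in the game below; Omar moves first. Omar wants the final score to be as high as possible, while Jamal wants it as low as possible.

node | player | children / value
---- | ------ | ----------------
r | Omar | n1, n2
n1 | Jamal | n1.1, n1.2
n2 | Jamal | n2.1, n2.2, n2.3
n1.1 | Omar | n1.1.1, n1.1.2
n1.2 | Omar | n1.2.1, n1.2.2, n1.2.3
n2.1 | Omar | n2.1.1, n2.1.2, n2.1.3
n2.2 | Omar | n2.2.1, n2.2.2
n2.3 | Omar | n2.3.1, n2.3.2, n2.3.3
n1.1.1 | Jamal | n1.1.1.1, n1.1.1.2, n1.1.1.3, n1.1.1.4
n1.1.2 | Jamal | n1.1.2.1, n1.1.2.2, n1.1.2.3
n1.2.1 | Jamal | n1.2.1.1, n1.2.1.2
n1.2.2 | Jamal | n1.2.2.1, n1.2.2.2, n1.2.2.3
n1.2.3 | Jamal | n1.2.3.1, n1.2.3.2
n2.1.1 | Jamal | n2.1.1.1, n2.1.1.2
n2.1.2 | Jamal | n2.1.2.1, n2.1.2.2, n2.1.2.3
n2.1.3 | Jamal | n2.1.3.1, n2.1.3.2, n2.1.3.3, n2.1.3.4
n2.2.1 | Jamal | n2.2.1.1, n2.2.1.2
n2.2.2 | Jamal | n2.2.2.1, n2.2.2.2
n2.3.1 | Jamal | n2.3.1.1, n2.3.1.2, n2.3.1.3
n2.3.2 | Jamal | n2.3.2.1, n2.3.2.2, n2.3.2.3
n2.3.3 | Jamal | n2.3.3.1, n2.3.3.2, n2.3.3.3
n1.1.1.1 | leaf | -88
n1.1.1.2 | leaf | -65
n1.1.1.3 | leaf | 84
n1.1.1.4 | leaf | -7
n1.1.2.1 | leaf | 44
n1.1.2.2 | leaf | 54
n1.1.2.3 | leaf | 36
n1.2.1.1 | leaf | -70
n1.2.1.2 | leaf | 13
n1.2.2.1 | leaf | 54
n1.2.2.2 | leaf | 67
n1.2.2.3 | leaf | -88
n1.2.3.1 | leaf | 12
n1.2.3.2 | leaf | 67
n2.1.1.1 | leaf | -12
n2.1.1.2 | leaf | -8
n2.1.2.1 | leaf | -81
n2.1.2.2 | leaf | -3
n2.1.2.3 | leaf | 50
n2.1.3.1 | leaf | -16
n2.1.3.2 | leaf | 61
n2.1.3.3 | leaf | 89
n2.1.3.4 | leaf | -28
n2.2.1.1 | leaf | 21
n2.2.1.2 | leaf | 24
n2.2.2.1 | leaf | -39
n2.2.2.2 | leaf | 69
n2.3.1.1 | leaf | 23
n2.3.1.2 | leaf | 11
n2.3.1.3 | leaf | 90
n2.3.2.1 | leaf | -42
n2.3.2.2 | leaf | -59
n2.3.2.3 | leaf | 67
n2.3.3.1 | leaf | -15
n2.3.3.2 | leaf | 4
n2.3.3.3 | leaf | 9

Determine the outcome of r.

12

n1.1.1 (Jamal): min(-88, -65, 84, -7) = -88
n1.1.2 (Jamal): min(44, 54, 36) = 36
n1.1 (Omar): max(-88, 36) = 36
n1.2.1 (Jamal): min(-70, 13) = -70
n1.2.2 (Jamal): min(54, 67, -88) = -88
n1.2.3 (Jamal): min(12, 67) = 12
n1.2 (Omar): max(-70, -88, 12) = 12
n1 (Jamal): min(36, 12) = 12
n2.1.1 (Jamal): min(-12, -8) = -12
n2.1.2 (Jamal): min(-81, -3, 50) = -81
n2.1.3 (Jamal): min(-16, 61, 89, -28) = -28
n2.1 (Omar): max(-12, -81, -28) = -12
n2.2.1 (Jamal): min(21, 24) = 21
n2.2.2 (Jamal): min(-39, 69) = -39
n2.2 (Omar): max(21, -39) = 21
n2.3.1 (Jamal): min(23, 11, 90) = 11
n2.3.2 (Jamal): min(-42, -59, 67) = -59
n2.3.3 (Jamal): min(-15, 4, 9) = -15
n2.3 (Omar): max(11, -59, -15) = 11
n2 (Jamal): min(-12, 21, 11) = -12
r (Omar): max(12, -12) = 12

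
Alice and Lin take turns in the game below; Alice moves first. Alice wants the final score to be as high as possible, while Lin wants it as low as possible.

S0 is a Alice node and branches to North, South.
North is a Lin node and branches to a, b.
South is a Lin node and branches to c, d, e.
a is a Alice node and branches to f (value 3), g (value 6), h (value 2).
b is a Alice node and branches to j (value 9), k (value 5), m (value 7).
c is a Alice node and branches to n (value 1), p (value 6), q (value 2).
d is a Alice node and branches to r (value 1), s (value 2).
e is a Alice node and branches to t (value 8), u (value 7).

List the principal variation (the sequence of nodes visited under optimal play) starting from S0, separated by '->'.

S0 -> North -> a -> g

a (Alice): max(3, 6, 2) = 6
b (Alice): max(9, 5, 7) = 9
North (Lin): min(6, 9) = 6
c (Alice): max(1, 6, 2) = 6
d (Alice): max(1, 2) = 2
e (Alice): max(8, 7) = 8
South (Lin): min(6, 2, 8) = 2
S0 (Alice): max(6, 2) = 6
At S0, Alice picks North (highest: 6).
At North, Lin picks a (lowest: 6).
At a, Alice picks g (highest: 6).
Terminal value 6.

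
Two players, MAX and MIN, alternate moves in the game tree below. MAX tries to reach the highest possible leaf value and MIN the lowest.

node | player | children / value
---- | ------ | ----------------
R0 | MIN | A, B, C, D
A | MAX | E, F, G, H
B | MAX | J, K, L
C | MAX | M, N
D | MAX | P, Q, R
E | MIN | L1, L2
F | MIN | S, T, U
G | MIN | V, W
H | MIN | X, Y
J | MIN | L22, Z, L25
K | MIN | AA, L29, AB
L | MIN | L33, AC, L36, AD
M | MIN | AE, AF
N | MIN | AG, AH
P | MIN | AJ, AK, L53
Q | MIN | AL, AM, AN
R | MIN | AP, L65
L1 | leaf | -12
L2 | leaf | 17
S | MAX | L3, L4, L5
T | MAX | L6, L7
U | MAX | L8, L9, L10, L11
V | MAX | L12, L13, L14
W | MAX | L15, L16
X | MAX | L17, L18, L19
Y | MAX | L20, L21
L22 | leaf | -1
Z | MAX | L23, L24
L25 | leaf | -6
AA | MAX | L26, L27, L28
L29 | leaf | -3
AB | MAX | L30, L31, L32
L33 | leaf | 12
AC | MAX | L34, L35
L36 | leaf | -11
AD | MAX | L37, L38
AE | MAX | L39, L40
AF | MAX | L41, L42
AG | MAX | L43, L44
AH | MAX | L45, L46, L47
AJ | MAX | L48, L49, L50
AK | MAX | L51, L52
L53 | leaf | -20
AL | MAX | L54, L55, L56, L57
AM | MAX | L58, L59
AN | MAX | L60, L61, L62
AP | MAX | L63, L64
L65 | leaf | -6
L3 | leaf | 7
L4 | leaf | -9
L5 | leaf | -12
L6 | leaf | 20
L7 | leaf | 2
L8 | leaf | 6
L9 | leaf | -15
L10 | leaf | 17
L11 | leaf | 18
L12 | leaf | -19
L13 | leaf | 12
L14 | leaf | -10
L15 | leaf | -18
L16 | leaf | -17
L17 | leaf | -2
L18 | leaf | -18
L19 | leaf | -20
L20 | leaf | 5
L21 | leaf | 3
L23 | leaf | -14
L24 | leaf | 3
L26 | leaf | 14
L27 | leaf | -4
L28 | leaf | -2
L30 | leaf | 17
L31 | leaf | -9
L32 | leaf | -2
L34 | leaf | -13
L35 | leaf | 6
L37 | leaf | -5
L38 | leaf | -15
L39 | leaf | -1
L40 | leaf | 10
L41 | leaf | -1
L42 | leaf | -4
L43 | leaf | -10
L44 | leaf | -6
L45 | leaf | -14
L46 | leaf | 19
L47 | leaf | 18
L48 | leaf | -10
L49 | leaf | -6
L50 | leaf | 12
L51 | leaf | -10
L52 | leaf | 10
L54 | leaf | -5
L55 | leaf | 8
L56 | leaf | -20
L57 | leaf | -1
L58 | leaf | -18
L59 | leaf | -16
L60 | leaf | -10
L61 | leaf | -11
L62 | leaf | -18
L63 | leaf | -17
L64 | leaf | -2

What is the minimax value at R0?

-6

E (MIN): min(-12, 17) = -12
S (MAX): max(7, -9, -12) = 7
T (MAX): max(20, 2) = 20
U (MAX): max(6, -15, 17, 18) = 18
F (MIN): min(7, 20, 18) = 7
V (MAX): max(-19, 12, -10) = 12
W (MAX): max(-18, -17) = -17
G (MIN): min(12, -17) = -17
X (MAX): max(-2, -18, -20) = -2
Y (MAX): max(5, 3) = 5
H (MIN): min(-2, 5) = -2
A (MAX): max(-12, 7, -17, -2) = 7
Z (MAX): max(-14, 3) = 3
J (MIN): min(-1, 3, -6) = -6
AA (MAX): max(14, -4, -2) = 14
AB (MAX): max(17, -9, -2) = 17
K (MIN): min(14, -3, 17) = -3
AC (MAX): max(-13, 6) = 6
AD (MAX): max(-5, -15) = -5
L (MIN): min(12, 6, -11, -5) = -11
B (MAX): max(-6, -3, -11) = -3
AE (MAX): max(-1, 10) = 10
AF (MAX): max(-1, -4) = -1
M (MIN): min(10, -1) = -1
AG (MAX): max(-10, -6) = -6
AH (MAX): max(-14, 19, 18) = 19
N (MIN): min(-6, 19) = -6
C (MAX): max(-1, -6) = -1
AJ (MAX): max(-10, -6, 12) = 12
AK (MAX): max(-10, 10) = 10
P (MIN): min(12, 10, -20) = -20
AL (MAX): max(-5, 8, -20, -1) = 8
AM (MAX): max(-18, -16) = -16
AN (MAX): max(-10, -11, -18) = -10
Q (MIN): min(8, -16, -10) = -16
AP (MAX): max(-17, -2) = -2
R (MIN): min(-2, -6) = -6
D (MAX): max(-20, -16, -6) = -6
R0 (MIN): min(7, -3, -1, -6) = -6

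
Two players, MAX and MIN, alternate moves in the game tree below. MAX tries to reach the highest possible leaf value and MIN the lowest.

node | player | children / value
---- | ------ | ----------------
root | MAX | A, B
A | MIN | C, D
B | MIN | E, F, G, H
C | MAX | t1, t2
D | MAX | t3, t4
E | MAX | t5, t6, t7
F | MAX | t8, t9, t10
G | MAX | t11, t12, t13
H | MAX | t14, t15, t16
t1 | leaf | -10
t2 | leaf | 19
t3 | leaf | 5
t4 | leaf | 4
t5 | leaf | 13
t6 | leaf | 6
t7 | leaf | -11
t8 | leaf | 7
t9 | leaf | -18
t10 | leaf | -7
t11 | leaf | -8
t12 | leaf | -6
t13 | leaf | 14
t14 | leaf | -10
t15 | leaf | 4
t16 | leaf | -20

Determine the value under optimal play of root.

5

C (MAX): max(-10, 19) = 19
D (MAX): max(5, 4) = 5
A (MIN): min(19, 5) = 5
E (MAX): max(13, 6, -11) = 13
F (MAX): max(7, -18, -7) = 7
G (MAX): max(-8, -6, 14) = 14
H (MAX): max(-10, 4, -20) = 4
B (MIN): min(13, 7, 14, 4) = 4
root (MAX): max(5, 4) = 5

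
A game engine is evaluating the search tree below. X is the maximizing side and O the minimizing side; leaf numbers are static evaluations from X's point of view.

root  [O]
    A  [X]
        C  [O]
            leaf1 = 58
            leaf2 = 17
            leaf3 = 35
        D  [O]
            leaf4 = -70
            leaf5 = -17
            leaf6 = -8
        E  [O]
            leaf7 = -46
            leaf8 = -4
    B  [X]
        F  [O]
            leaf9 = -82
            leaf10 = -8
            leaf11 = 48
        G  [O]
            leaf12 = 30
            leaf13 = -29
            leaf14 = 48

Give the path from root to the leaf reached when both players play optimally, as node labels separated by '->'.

root -> B -> G -> leaf13

C (O): min(58, 17, 35) = 17
D (O): min(-70, -17, -8) = -70
E (O): min(-46, -4) = -46
A (X): max(17, -70, -46) = 17
F (O): min(-82, -8, 48) = -82
G (O): min(30, -29, 48) = -29
B (X): max(-82, -29) = -29
root (O): min(17, -29) = -29
At root, O picks B (lowest: -29).
At B, X picks G (highest: -29).
At G, O picks leaf13 (lowest: -29).
Terminal value -29.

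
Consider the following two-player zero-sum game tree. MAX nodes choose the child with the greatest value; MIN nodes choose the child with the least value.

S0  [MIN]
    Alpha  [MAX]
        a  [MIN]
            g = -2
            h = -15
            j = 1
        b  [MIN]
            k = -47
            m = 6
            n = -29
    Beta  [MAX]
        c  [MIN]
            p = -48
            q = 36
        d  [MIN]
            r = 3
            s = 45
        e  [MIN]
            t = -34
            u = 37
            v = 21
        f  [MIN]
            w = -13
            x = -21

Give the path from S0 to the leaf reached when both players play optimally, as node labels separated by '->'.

a (MIN): min(-2, -15, 1) = -15
b (MIN): min(-47, 6, -29) = -47
Alpha (MAX): max(-15, -47) = -15
c (MIN): min(-48, 36) = -48
d (MIN): min(3, 45) = 3
e (MIN): min(-34, 37, 21) = -34
f (MIN): min(-13, -21) = -21
Beta (MAX): max(-48, 3, -34, -21) = 3
S0 (MIN): min(-15, 3) = -15
At S0, MIN picks Alpha (lowest: -15).
At Alpha, MAX picks a (highest: -15).
At a, MIN picks h (lowest: -15).
Terminal value -15.

S0 -> Alpha -> a -> h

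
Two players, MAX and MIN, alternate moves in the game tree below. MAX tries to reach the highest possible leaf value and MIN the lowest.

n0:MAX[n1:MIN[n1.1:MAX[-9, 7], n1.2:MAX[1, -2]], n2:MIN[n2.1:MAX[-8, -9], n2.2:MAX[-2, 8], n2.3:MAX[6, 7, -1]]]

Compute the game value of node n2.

n2.1 (MAX): max(-8, -9) = -8
n2.2 (MAX): max(-2, 8) = 8
n2.3 (MAX): max(6, 7, -1) = 7
n2 (MIN): min(-8, 8, 7) = -8

-8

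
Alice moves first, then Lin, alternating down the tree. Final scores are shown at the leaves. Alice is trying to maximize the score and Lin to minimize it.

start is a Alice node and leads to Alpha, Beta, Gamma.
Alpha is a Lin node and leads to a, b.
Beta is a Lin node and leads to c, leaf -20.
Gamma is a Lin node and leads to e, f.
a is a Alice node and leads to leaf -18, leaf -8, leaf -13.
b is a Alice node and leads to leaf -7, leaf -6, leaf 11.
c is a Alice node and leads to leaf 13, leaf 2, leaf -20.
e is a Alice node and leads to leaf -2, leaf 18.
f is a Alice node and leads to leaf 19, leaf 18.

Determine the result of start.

18

a (Alice): max(-18, -8, -13) = -8
b (Alice): max(-7, -6, 11) = 11
Alpha (Lin): min(-8, 11) = -8
c (Alice): max(13, 2, -20) = 13
Beta (Lin): min(13, -20) = -20
e (Alice): max(-2, 18) = 18
f (Alice): max(19, 18) = 19
Gamma (Lin): min(18, 19) = 18
start (Alice): max(-8, -20, 18) = 18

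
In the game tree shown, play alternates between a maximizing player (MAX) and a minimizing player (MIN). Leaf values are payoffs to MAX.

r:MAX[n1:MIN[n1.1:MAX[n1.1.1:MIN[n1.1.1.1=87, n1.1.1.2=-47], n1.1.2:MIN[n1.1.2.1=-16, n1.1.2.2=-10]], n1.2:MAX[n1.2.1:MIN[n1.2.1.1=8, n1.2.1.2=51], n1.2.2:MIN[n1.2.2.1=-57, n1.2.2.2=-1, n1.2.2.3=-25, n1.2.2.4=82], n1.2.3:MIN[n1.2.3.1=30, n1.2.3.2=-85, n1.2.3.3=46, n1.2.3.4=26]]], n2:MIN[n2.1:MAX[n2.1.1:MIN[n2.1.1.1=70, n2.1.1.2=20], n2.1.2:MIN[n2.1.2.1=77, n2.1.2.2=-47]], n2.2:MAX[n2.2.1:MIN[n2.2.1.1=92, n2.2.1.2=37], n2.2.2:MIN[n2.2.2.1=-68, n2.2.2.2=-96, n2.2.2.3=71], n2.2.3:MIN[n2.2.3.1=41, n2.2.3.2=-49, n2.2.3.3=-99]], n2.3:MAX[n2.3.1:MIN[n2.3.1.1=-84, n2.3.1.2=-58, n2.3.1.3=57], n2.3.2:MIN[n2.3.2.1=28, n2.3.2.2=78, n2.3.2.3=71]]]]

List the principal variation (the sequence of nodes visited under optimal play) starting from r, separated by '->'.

n1.1.1 (MIN): min(87, -47) = -47
n1.1.2 (MIN): min(-16, -10) = -16
n1.1 (MAX): max(-47, -16) = -16
n1.2.1 (MIN): min(8, 51) = 8
n1.2.2 (MIN): min(-57, -1, -25, 82) = -57
n1.2.3 (MIN): min(30, -85, 46, 26) = -85
n1.2 (MAX): max(8, -57, -85) = 8
n1 (MIN): min(-16, 8) = -16
n2.1.1 (MIN): min(70, 20) = 20
n2.1.2 (MIN): min(77, -47) = -47
n2.1 (MAX): max(20, -47) = 20
n2.2.1 (MIN): min(92, 37) = 37
n2.2.2 (MIN): min(-68, -96, 71) = -96
n2.2.3 (MIN): min(41, -49, -99) = -99
n2.2 (MAX): max(37, -96, -99) = 37
n2.3.1 (MIN): min(-84, -58, 57) = -84
n2.3.2 (MIN): min(28, 78, 71) = 28
n2.3 (MAX): max(-84, 28) = 28
n2 (MIN): min(20, 37, 28) = 20
r (MAX): max(-16, 20) = 20
At r, MAX picks n2 (highest: 20).
At n2, MIN picks n2.1 (lowest: 20).
At n2.1, MAX picks n2.1.1 (highest: 20).
At n2.1.1, MIN picks n2.1.1.2 (lowest: 20).
Terminal value 20.

r -> n2 -> n2.1 -> n2.1.1 -> n2.1.1.2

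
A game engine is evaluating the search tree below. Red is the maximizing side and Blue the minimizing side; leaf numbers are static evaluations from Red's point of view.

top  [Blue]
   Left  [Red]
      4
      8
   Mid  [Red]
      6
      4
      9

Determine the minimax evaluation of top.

Left (Red): max(4, 8) = 8
Mid (Red): max(6, 4, 9) = 9
top (Blue): min(8, 9) = 8

8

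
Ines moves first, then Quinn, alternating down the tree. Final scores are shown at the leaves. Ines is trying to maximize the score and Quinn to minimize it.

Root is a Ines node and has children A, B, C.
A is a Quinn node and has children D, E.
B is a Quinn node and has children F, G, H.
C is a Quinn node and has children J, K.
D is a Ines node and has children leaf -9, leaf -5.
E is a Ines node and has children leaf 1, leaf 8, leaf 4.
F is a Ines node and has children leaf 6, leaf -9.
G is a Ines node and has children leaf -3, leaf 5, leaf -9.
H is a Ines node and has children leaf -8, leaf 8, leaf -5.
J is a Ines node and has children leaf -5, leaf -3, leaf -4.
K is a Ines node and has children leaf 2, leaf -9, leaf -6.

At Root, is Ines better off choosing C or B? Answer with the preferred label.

B

J (Ines): max(-5, -3, -4) = -3
K (Ines): max(2, -9, -6) = 2
C (Quinn): min(-3, 2) = -3
F (Ines): max(6, -9) = 6
G (Ines): max(-3, 5, -9) = 5
H (Ines): max(-8, 8, -5) = 8
B (Quinn): min(6, 5, 8) = 5
Ines prefers the higher value; C=-3, B=5. B is better since 5 > -3.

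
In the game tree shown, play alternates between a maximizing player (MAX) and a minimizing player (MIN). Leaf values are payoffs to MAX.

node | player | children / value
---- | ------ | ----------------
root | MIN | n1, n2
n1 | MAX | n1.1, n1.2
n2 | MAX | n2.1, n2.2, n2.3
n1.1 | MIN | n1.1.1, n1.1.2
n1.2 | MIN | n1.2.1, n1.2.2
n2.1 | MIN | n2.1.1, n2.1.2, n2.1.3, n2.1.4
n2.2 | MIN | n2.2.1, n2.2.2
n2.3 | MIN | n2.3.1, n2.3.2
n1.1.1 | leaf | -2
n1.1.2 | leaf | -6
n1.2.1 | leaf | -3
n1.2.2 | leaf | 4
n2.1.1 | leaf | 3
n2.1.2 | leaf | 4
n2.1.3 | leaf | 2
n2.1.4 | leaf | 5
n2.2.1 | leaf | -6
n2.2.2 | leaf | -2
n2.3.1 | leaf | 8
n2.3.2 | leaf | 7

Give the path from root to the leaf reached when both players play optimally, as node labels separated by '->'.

root -> n1 -> n1.2 -> n1.2.1

n1.1 (MIN): min(-2, -6) = -6
n1.2 (MIN): min(-3, 4) = -3
n1 (MAX): max(-6, -3) = -3
n2.1 (MIN): min(3, 4, 2, 5) = 2
n2.2 (MIN): min(-6, -2) = -6
n2.3 (MIN): min(8, 7) = 7
n2 (MAX): max(2, -6, 7) = 7
root (MIN): min(-3, 7) = -3
At root, MIN picks n1 (lowest: -3).
At n1, MAX picks n1.2 (highest: -3).
At n1.2, MIN picks n1.2.1 (lowest: -3).
Terminal value -3.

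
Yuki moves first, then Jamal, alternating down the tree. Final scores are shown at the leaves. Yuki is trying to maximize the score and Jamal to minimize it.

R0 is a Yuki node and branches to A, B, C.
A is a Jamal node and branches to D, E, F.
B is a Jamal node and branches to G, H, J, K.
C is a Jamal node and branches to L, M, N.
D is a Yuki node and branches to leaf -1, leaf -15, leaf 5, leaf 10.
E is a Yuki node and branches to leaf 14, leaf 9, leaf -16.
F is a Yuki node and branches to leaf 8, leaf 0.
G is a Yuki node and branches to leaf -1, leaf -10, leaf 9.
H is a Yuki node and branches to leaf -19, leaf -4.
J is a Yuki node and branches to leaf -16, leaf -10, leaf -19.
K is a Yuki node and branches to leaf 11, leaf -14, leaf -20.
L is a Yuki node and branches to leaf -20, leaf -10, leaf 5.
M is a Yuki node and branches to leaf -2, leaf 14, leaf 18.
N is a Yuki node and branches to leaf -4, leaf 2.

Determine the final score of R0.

8

D (Yuki): max(-1, -15, 5, 10) = 10
E (Yuki): max(14, 9, -16) = 14
F (Yuki): max(8, 0) = 8
A (Jamal): min(10, 14, 8) = 8
G (Yuki): max(-1, -10, 9) = 9
H (Yuki): max(-19, -4) = -4
J (Yuki): max(-16, -10, -19) = -10
K (Yuki): max(11, -14, -20) = 11
B (Jamal): min(9, -4, -10, 11) = -10
L (Yuki): max(-20, -10, 5) = 5
M (Yuki): max(-2, 14, 18) = 18
N (Yuki): max(-4, 2) = 2
C (Jamal): min(5, 18, 2) = 2
R0 (Yuki): max(8, -10, 2) = 8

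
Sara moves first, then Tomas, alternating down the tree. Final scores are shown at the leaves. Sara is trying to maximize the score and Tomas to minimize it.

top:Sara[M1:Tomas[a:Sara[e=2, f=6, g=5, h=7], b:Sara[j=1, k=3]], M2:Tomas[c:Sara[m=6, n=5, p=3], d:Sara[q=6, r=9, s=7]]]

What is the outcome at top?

a (Sara): max(2, 6, 5, 7) = 7
b (Sara): max(1, 3) = 3
M1 (Tomas): min(7, 3) = 3
c (Sara): max(6, 5, 3) = 6
d (Sara): max(6, 9, 7) = 9
M2 (Tomas): min(6, 9) = 6
top (Sara): max(3, 6) = 6

6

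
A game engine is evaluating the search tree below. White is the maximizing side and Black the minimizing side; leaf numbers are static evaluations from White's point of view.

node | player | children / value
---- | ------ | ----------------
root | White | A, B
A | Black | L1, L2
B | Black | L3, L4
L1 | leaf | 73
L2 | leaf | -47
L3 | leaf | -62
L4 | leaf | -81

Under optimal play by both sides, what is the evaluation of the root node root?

-47

A (Black): min(73, -47) = -47
B (Black): min(-62, -81) = -81
root (White): max(-47, -81) = -47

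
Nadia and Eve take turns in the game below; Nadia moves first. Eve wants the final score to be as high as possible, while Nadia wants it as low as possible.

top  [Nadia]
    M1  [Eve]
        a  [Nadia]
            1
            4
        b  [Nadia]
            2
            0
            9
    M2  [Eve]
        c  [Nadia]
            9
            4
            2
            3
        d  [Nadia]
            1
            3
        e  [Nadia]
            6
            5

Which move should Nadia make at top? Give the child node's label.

a (Nadia): min(1, 4) = 1
b (Nadia): min(2, 0, 9) = 0
M1 (Eve): max(1, 0) = 1
c (Nadia): min(9, 4, 2, 3) = 2
d (Nadia): min(1, 3) = 1
e (Nadia): min(6, 5) = 5
M2 (Eve): max(2, 1, 5) = 5
top (Nadia): min(1, 5) = 1
Nadia at top wants the lowest of {M1=1, M2=5}, so chooses M1.

M1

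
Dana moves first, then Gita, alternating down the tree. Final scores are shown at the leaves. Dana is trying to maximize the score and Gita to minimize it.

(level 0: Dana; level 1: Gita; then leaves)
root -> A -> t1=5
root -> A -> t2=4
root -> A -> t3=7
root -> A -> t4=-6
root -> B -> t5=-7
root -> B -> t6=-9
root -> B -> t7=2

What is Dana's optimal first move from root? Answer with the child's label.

A (Gita): min(5, 4, 7, -6) = -6
B (Gita): min(-7, -9, 2) = -9
root (Dana): max(-6, -9) = -6
Dana at root wants the highest of {A=-6, B=-9}, so chooses A.

A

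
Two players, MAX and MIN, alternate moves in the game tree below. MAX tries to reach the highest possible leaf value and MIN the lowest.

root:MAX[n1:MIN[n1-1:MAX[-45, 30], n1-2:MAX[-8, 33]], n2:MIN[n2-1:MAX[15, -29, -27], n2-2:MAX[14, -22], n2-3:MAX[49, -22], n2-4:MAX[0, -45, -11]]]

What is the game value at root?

n1-1 (MAX): max(-45, 30) = 30
n1-2 (MAX): max(-8, 33) = 33
n1 (MIN): min(30, 33) = 30
n2-1 (MAX): max(15, -29, -27) = 15
n2-2 (MAX): max(14, -22) = 14
n2-3 (MAX): max(49, -22) = 49
n2-4 (MAX): max(0, -45, -11) = 0
n2 (MIN): min(15, 14, 49, 0) = 0
root (MAX): max(30, 0) = 30

30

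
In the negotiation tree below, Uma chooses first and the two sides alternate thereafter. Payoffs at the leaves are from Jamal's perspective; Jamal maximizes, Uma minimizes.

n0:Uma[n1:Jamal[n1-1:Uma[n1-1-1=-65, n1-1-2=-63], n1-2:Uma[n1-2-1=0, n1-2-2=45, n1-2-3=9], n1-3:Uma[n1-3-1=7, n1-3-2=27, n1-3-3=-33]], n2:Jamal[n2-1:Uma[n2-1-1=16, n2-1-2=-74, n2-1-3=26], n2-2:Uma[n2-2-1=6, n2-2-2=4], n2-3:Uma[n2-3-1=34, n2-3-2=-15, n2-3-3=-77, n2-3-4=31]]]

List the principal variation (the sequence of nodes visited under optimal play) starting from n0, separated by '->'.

n1-1 (Uma): min(-65, -63) = -65
n1-2 (Uma): min(0, 45, 9) = 0
n1-3 (Uma): min(7, 27, -33) = -33
n1 (Jamal): max(-65, 0, -33) = 0
n2-1 (Uma): min(16, -74, 26) = -74
n2-2 (Uma): min(6, 4) = 4
n2-3 (Uma): min(34, -15, -77, 31) = -77
n2 (Jamal): max(-74, 4, -77) = 4
n0 (Uma): min(0, 4) = 0
At n0, Uma picks n1 (lowest: 0).
At n1, Jamal picks n1-2 (highest: 0).
At n1-2, Uma picks n1-2-1 (lowest: 0).
Terminal value 0.

n0 -> n1 -> n1-2 -> n1-2-1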